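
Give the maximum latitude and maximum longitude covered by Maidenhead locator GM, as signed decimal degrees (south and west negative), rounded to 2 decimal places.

Field G=6, M=12: +6·20° lon, +12·10° lat → SW at lon -60°, lat 30°.
Cell spans 20° lon × 10° lat. NE corner is SW corner plus one full cell.
latitude 40.00, longitude -40.00.

40.00, -40.00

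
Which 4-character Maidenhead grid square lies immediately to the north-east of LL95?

Longitude square 9; +1 → 10, wraps to 0, carry into field.
Longitude field L = 11; +1 → 12 = M.
Latitude square 5; +1 → 6.

ML06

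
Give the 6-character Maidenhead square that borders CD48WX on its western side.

Longitude subsquare w = 22; −1 → 21 = v.
The latitude characters are unchanged.

CD48vx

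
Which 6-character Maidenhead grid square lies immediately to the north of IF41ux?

Latitude subsquare x = 23; +1 → 24, wraps to 0 = a, carry into square.
Latitude square 1; +1 → 2.
The longitude characters are unchanged.

IF42ua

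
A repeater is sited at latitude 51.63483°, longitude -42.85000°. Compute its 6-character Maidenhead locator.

Add 180° to longitude and 90° to latitude: 137.1500, 141.6348.
Field: 137.1500/20 → 6 → G, 141.6348/10 → 14 → O; chars GO.
Square: 17.1500/2 → 8, 1.6348/1 → 1; chars 81.
Subsquare: 1.1500/0.0833333 → 13 → n, 0.6348/0.0416667 → 15 → p; chars np.

GO81np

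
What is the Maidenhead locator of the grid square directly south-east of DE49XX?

DE59aw

Longitude subsquare x = 23; +1 → 24, wraps to 0 = a, carry into square.
Longitude square 4; +1 → 5.
Latitude subsquare x = 23; −1 → 22 = w.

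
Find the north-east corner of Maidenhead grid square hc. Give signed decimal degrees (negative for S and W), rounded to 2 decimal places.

-60.00, -20.00

Field H=7, C=2: +7·20° lon, +2·10° lat → SW at lon -40°, lat -70°.
Cell spans 20° lon × 10° lat. NE corner is SW corner plus one full cell.
latitude -60.00, longitude -20.00.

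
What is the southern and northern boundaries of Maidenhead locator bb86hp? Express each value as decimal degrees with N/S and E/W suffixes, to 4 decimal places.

73.3750° S, 73.3333° S

Field B=1, B=1: +1·20° lon, +1·10° lat → SW at lon -160°, lat -80°.
Square 8, 6: +8·2° lon, +6·1° lat → SW at lon -144°, lat -74°.
Subsquare h=7, p=15: +7·0.0833333° lon, +15·0.0416667° lat → SW at lon -143.417°, lat -73.375°.
Cell spans 0.0833333° lon × 0.0416667° lat.
south 73.3750° S, north 73.3333° S.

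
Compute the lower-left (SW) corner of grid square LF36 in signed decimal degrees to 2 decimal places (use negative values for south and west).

-34.00, 46.00

Field L=11, F=5: +11·20° lon, +5·10° lat → SW at lon 40°, lat -40°.
Square 3, 6: +3·2° lon, +6·1° lat → SW at lon 46°, lat -34°.
latitude -34.00, longitude 46.00.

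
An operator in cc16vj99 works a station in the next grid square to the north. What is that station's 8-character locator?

Latitude extended square 9; +1 → 10, wraps to 0, carry into subsquare.
Latitude subsquare j = 9; +1 → 10 = k.
The longitude characters are unchanged.

CC16vk90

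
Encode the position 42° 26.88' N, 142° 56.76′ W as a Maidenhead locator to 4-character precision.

Add 180° to longitude and 90° to latitude: 37.05, 132.45.
Field: lon ⌊37.05/20⌋ = 1 → B; lat ⌊132.45/10⌋ = 13 → N.
Square: lon ⌊17.05/2⌋ = 8; lat ⌊2.45/1⌋ = 2.

BN82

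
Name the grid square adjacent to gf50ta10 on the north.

GF50ta11

Latitude extended square 0; +1 → 1.
The longitude characters are unchanged.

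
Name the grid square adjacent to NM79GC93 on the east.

NM79hc03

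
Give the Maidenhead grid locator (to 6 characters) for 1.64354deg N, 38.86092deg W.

Add 180° to longitude and 90° to latitude: 141.1391, 91.6435.
Field: lon ⌊141.1391/20⌋ = 7 → H; lat ⌊91.6435/10⌋ = 9 → J.
Square: lon ⌊1.1391/2⌋ = 0; lat ⌊1.6435/1⌋ = 1.
Subsquare: lon ⌊1.1391/0.0833333⌋ = 13 → n; lat ⌊0.6435/0.0416667⌋ = 15 → p.

HJ01np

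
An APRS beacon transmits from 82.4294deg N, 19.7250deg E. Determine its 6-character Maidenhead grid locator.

Offset from 180°W / 90°S: lon 199.7250°, lat 172.4294°.
Field: lon ⌊199.7250/20⌋ = 9 → J; lat ⌊172.4294/10⌋ = 17 → R.
Square: lon ⌊19.7250/2⌋ = 9; lat ⌊2.4294/1⌋ = 2.
Subsquare: lon ⌊1.7250/0.0833333⌋ = 20 → u; lat ⌊0.4294/0.0416667⌋ = 10 → k.

JR92uk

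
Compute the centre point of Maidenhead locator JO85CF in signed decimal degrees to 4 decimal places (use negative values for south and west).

55.2292, 16.2083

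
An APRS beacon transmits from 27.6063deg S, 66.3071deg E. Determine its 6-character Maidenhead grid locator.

MG32dj

Add 180° to longitude and 90° to latitude: 246.3071, 62.3937.
Field (20°×10°, letters A–R): 246.3071/20 → 12 → M, 62.3937/10 → 6 → G; chars MG.
Square (2°×1°, digits 0–9): 6.3071/2 → 3, 2.3937/1 → 2; chars 32.
Subsquare (5′×2.5′, letters a–x): 0.3071/0.0833333 → 3 → d, 0.3937/0.0416667 → 9 → j; chars dj.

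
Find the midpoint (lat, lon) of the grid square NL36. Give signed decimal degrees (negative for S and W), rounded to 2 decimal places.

26.50, 87.00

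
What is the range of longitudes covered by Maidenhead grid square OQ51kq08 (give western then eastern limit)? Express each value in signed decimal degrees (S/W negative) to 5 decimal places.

110.83333, 110.84167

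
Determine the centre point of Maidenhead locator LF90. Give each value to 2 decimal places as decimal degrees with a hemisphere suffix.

39.50° S, 59.00° E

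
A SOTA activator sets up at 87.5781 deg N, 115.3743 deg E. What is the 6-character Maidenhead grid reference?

OR77qn

Offset from 180°W / 90°S: lon 295.3743°, lat 177.5781°.
Field: lon ⌊295.3743/20⌋ = 14 → O; lat ⌊177.5781/10⌋ = 17 → R.
Square: lon ⌊15.3743/2⌋ = 7; lat ⌊7.5781/1⌋ = 7.
Subsquare: lon ⌊1.3743/0.0833333⌋ = 16 → q; lat ⌊0.5781/0.0416667⌋ = 13 → n.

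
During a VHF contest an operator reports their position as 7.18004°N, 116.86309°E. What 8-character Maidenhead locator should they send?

Shift to the Maidenhead origin (180°W, 90°S): lon 296.86309, lat 97.18004.
Field: 296.86309/20 → 14 → O, 97.18004/10 → 9 → J; chars OJ.
Square: 16.86309/2 → 8, 7.18004/1 → 7; chars 87.
Subsquare: 0.86309/0.0833333 → 10 → k, 0.18004/0.0416667 → 4 → e; chars ke.
Extended square: 0.02976/0.00833333 → 3, 0.01337/0.00416667 → 3; chars 33.

OJ87ke33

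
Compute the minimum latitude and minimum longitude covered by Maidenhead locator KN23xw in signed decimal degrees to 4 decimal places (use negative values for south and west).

43.9167, 25.9167

Field K=10, N=13: +10·20° lon, +13·10° lat → SW at lon 20°, lat 40°.
Square 2, 3: +2·2° lon, +3·1° lat → SW at lon 24°, lat 43°.
Subsquare x=23, w=22: +23·0.0833333° lon, +22·0.0416667° lat → SW at lon 25.9167°, lat 43.9167°.
latitude 43.9167, longitude 25.9167.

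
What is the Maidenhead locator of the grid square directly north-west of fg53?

FG44

Longitude square 5; −1 → 4.
Latitude square 3; +1 → 4.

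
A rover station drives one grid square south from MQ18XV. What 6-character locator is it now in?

MQ18xu

Latitude subsquare v = 21; −1 → 20 = u.
The longitude characters are unchanged.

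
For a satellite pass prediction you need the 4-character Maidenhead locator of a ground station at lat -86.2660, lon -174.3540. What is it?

AA23

Shift to the Maidenhead origin (180°W, 90°S): lon 5.65, lat 3.73.
Field: 5.65/20 → 0 → A, 3.73/10 → 0 → A; chars AA.
Square: 5.65/2 → 2, 3.73/1 → 3; chars 23.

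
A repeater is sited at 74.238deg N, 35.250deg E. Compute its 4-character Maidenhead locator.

KQ74

Shift to the Maidenhead origin (180°W, 90°S): lon 215.25, lat 164.24.
Field: lon ⌊215.25/20⌋ = 10 → K; lat ⌊164.24/10⌋ = 16 → Q.
Square: lon ⌊15.25/2⌋ = 7; lat ⌊4.24/1⌋ = 4.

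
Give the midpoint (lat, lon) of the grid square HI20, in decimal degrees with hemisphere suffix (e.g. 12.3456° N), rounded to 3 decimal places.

Field H=7, I=8: +7·20° lon, +8·10° lat → SW at lon -40°, lat -10°.
Square 2, 0: +2·2° lon, +0·1° lat → SW at lon -36°, lat -10°.
Cell spans 2° lon × 1° lat. Centre is SW corner plus half of each.
latitude 9.500° S, longitude 35.000° W.

9.500° S, 35.000° W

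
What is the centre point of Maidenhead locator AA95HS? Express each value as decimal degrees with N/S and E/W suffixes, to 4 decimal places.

Field A=0, A=0: +0·20° lon, +0·10° lat → SW at lon -180°, lat -90°.
Square 9, 5: +9·2° lon, +5·1° lat → SW at lon -162°, lat -85°.
Subsquare h=7, s=18: +7·0.0833333° lon, +18·0.0416667° lat → SW at lon -161.417°, lat -84.25°.
Cell spans 0.0833333° lon × 0.0416667° lat. Centre is SW corner plus half of each.
latitude 84.2292° S, longitude 161.3750° W.

84.2292° S, 161.3750° W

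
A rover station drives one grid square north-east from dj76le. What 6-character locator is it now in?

DJ76mf

Longitude subsquare l = 11; +1 → 12 = m.
Latitude subsquare e = 4; +1 → 5 = f.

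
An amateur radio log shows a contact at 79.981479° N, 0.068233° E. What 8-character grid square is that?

JQ09ax85

Offset from 180°W / 90°S: lon 180.06823°, lat 169.98148°.
Field (20°×10°, letters A–R): lon ⌊180.06823/20⌋ = 9 → J; lat ⌊169.98148/10⌋ = 16 → Q.
Square (2°×1°, digits 0–9): lon ⌊0.06823/2⌋ = 0; lat ⌊9.98148/1⌋ = 9.
Subsquare (5′×2.5′, letters a–x): lon ⌊0.06823/0.0833333⌋ = 0 → a; lat ⌊0.98148/0.0416667⌋ = 23 → x.
Extended square (30″×15″, digits 0–9): lon ⌊0.06823/0.00833333⌋ = 8; lat ⌊0.02315/0.00416667⌋ = 5.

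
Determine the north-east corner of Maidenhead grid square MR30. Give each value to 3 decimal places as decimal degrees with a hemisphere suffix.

81.000° N, 68.000° E

Field M=12, R=17: +12·20° lon, +17·10° lat → SW at lon 60°, lat 80°.
Square 3, 0: +3·2° lon, +0·1° lat → SW at lon 66°, lat 80°.
Cell spans 2° lon × 1° lat. NE corner is SW corner plus one full cell.
latitude 81.000° N, longitude 68.000° E.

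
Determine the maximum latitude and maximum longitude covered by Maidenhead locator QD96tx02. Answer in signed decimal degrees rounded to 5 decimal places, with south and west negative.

-53.02917, 159.59167

Field Q=16, D=3: +16·20° lon, +3·10° lat → SW at lon 140°, lat -60°.
Square 9, 6: +9·2° lon, +6·1° lat → SW at lon 158°, lat -54°.
Subsquare t=19, x=23: +19·0.0833333° lon, +23·0.0416667° lat → SW at lon 159.583°, lat -53.0417°.
Extended square 0, 2: +0·0.00833333° lon, +2·0.00416667° lat → SW at lon 159.583°, lat -53.0333°.
Cell spans 0.00833333° lon × 0.00416667° lat. NE corner is SW corner plus one full cell.
latitude -53.02917, longitude 159.59167.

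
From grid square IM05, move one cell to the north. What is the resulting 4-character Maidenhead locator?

IM06

Latitude square 5; +1 → 6.
The longitude characters are unchanged.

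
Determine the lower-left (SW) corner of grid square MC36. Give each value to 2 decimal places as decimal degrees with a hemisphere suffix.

Field M=12, C=2: +12·20° lon, +2·10° lat → SW at lon 60°, lat -70°.
Square 3, 6: +3·2° lon, +6·1° lat → SW at lon 66°, lat -64°.
latitude 64.00° S, longitude 66.00° E.

64.00° S, 66.00° E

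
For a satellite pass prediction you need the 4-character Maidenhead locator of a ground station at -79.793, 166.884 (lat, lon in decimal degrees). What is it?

RB30

Shift to the Maidenhead origin (180°W, 90°S): lon 346.88, lat 10.21.
Field: 346.88/20 → 17 → R, 10.21/10 → 1 → B; chars RB.
Square: 6.88/2 → 3, 0.21/1 → 0; chars 30.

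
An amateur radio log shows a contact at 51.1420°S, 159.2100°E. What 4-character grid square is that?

QD98

Offset from 180°W / 90°S: lon 339.21°, lat 38.86°.
Field: lon ⌊339.21/20⌋ = 16 → Q; lat ⌊38.86/10⌋ = 3 → D.
Square: lon ⌊19.21/2⌋ = 9; lat ⌊8.86/1⌋ = 8.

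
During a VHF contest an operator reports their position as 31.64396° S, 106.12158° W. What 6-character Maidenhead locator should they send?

DF68wi

Add 180° to longitude and 90° to latitude: 73.8784, 58.3560.
Field: lon ⌊73.8784/20⌋ = 3 → D; lat ⌊58.3560/10⌋ = 5 → F.
Square: lon ⌊13.8784/2⌋ = 6; lat ⌊8.3560/1⌋ = 8.
Subsquare: lon ⌊1.8784/0.0833333⌋ = 22 → w; lat ⌊0.3560/0.0416667⌋ = 8 → i.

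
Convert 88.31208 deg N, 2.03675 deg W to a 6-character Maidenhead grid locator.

IR88xh

Offset from 180°W / 90°S: lon 177.9632°, lat 178.3121°.
Field: lon ⌊177.9632/20⌋ = 8 → I; lat ⌊178.3121/10⌋ = 17 → R.
Square: lon ⌊17.9632/2⌋ = 8; lat ⌊8.3121/1⌋ = 8.
Subsquare: lon ⌊1.9632/0.0833333⌋ = 23 → x; lat ⌊0.3121/0.0416667⌋ = 7 → h.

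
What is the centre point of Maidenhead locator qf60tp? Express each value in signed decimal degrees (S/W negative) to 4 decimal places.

-39.3542, 153.6250

Field Q=16, F=5: +16·20° lon, +5·10° lat → SW at lon 140°, lat -40°.
Square 6, 0: +6·2° lon, +0·1° lat → SW at lon 152°, lat -40°.
Subsquare t=19, p=15: +19·0.0833333° lon, +15·0.0416667° lat → SW at lon 153.583°, lat -39.375°.
Cell spans 0.0833333° lon × 0.0416667° lat. Centre is SW corner plus half of each.
latitude -39.3542, longitude 153.6250.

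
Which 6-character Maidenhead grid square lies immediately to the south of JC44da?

JC43dx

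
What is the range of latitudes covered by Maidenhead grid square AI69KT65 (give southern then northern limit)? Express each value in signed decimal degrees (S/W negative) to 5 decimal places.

-0.18750, -0.18333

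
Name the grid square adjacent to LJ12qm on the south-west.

LJ12pl

Longitude subsquare q = 16; −1 → 15 = p.
Latitude subsquare m = 12; −1 → 11 = l.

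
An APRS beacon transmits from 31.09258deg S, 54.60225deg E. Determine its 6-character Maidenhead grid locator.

Add 180° to longitude and 90° to latitude: 234.6022, 58.9074.
Field (20°×10°, letters A–R): lon ⌊234.6022/20⌋ = 11 → L; lat ⌊58.9074/10⌋ = 5 → F.
Square (2°×1°, digits 0–9): lon ⌊14.6022/2⌋ = 7; lat ⌊8.9074/1⌋ = 8.
Subsquare (5′×2.5′, letters a–x): lon ⌊0.6022/0.0833333⌋ = 7 → h; lat ⌊0.9074/0.0416667⌋ = 21 → v.

LF78hv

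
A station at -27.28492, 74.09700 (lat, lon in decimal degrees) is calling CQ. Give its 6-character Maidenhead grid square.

Shift to the Maidenhead origin (180°W, 90°S): lon 254.0970, lat 62.7151.
Field (20°×10°, letters A–R): lon ⌊254.0970/20⌋ = 12 → M; lat ⌊62.7151/10⌋ = 6 → G.
Square (2°×1°, digits 0–9): lon ⌊14.0970/2⌋ = 7; lat ⌊2.7151/1⌋ = 2.
Subsquare (5′×2.5′, letters a–x): lon ⌊0.0970/0.0833333⌋ = 1 → b; lat ⌊0.7151/0.0416667⌋ = 17 → r.

MG72br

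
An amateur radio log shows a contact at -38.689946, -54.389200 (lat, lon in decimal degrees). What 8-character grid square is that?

Shift to the Maidenhead origin (180°W, 90°S): lon 125.61080, lat 51.31005.
Field (20°×10°, letters A–R): 125.61080/20 → 6 → G, 51.31005/10 → 5 → F; chars GF.
Square (2°×1°, digits 0–9): 5.61080/2 → 2, 1.31005/1 → 1; chars 21.
Subsquare (5′×2.5′, letters a–x): 1.61080/0.0833333 → 19 → t, 0.31005/0.0416667 → 7 → h; chars th.
Extended square (30″×15″, digits 0–9): 0.02747/0.00833333 → 3, 0.01839/0.00416667 → 4; chars 34.

GF21th34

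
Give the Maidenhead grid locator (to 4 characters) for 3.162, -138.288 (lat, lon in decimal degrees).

Shift to the Maidenhead origin (180°W, 90°S): lon 41.71, lat 93.16.
Field: lon ⌊41.71/20⌋ = 2 → C; lat ⌊93.16/10⌋ = 9 → J.
Square: lon ⌊1.71/2⌋ = 0; lat ⌊3.16/1⌋ = 3.

CJ03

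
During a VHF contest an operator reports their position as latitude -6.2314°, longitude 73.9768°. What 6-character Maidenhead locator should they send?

MI63xs

Offset from 180°W / 90°S: lon 253.9768°, lat 83.7686°.
Field: 253.9768/20 → 12 → M, 83.7686/10 → 8 → I; chars MI.
Square: 13.9768/2 → 6, 3.7686/1 → 3; chars 63.
Subsquare: 1.9768/0.0833333 → 23 → x, 0.7686/0.0416667 → 18 → s; chars xs.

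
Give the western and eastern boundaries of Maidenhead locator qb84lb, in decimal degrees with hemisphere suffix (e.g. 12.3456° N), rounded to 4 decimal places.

Field Q=16, B=1: +16·20° lon, +1·10° lat → SW at lon 140°, lat -80°.
Square 8, 4: +8·2° lon, +4·1° lat → SW at lon 156°, lat -76°.
Subsquare l=11, b=1: +11·0.0833333° lon, +1·0.0416667° lat → SW at lon 156.917°, lat -75.9583°.
Cell spans 0.0833333° lon × 0.0416667° lat.
west 156.9167° E, east 157.0000° E.

156.9167° E, 157.0000° E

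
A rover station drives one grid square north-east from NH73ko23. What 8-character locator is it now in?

NH73ko34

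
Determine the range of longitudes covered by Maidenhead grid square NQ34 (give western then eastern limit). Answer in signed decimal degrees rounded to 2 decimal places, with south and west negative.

86.00, 88.00

Field N=13, Q=16: +13·20° lon, +16·10° lat → SW at lon 80°, lat 70°.
Square 3, 4: +3·2° lon, +4·1° lat → SW at lon 86°, lat 74°.
Cell spans 2° lon × 1° lat.
west 86.00, east 88.00.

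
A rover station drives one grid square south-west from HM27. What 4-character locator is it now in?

HM16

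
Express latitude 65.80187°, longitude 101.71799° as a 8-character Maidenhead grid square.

OP05ut62

Add 180° to longitude and 90° to latitude: 281.71799, 155.80187.
Field: lon ⌊281.71799/20⌋ = 14 → O; lat ⌊155.80187/10⌋ = 15 → P.
Square: lon ⌊1.71799/2⌋ = 0; lat ⌊5.80187/1⌋ = 5.
Subsquare: lon ⌊1.71799/0.0833333⌋ = 20 → u; lat ⌊0.80187/0.0416667⌋ = 19 → t.
Extended square: lon ⌊0.05132/0.00833333⌋ = 6; lat ⌊0.01020/0.00416667⌋ = 2.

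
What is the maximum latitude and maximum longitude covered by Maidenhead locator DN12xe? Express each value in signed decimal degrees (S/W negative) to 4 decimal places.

Field D=3, N=13: +3·20° lon, +13·10° lat → SW at lon -120°, lat 40°.
Square 1, 2: +1·2° lon, +2·1° lat → SW at lon -118°, lat 42°.
Subsquare x=23, e=4: +23·0.0833333° lon, +4·0.0416667° lat → SW at lon -116.083°, lat 42.1667°.
Cell spans 0.0833333° lon × 0.0416667° lat. NE corner is SW corner plus one full cell.
latitude 42.2083, longitude -116.0000.

42.2083, -116.0000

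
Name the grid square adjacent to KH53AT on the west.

KH43xt

Longitude subsquare a = 0; −1 → -1, wraps to 23 = x, carry into square.
Longitude square 5; −1 → 4.
The latitude characters are unchanged.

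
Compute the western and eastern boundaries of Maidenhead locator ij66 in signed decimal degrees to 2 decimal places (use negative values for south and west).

-8.00, -6.00

Field I=8, J=9: +8·20° lon, +9·10° lat → SW at lon -20°, lat 0°.
Square 6, 6: +6·2° lon, +6·1° lat → SW at lon -8°, lat 6°.
Cell spans 2° lon × 1° lat.
west -8.00, east -6.00.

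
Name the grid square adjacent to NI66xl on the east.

NI76al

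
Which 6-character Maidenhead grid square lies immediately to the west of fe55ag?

FE45xg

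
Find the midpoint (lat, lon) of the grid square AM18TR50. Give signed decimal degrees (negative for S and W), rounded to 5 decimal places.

38.71042, -176.37083

Field A=0, M=12: +0·20° lon, +12·10° lat → SW at lon -180°, lat 30°.
Square 1, 8: +1·2° lon, +8·1° lat → SW at lon -178°, lat 38°.
Subsquare t=19, r=17: +19·0.0833333° lon, +17·0.0416667° lat → SW at lon -176.417°, lat 38.7083°.
Extended square 5, 0: +5·0.00833333° lon, +0·0.00416667° lat → SW at lon -176.375°, lat 38.7083°.
Cell spans 0.00833333° lon × 0.00416667° lat. Centre is SW corner plus half of each.
latitude 38.71042, longitude -176.37083.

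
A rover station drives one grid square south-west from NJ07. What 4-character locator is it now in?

Longitude square 0; −1 → -1, wraps to 9, carry into field.
Longitude field N = 13; −1 → 12 = M.
Latitude square 7; −1 → 6.

MJ96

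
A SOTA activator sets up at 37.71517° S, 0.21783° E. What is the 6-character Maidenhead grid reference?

JF02cg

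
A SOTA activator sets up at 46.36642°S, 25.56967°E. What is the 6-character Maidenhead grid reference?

Shift to the Maidenhead origin (180°W, 90°S): lon 205.5697, lat 43.6336.
Field (20°×10°, letters A–R): lon ⌊205.5697/20⌋ = 10 → K; lat ⌊43.6336/10⌋ = 4 → E.
Square (2°×1°, digits 0–9): lon ⌊5.5697/2⌋ = 2; lat ⌊3.6336/1⌋ = 3.
Subsquare (5′×2.5′, letters a–x): lon ⌊1.5697/0.0833333⌋ = 18 → s; lat ⌊0.6336/0.0416667⌋ = 15 → p.

KE23sp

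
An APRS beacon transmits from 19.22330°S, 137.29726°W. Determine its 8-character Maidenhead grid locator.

Shift to the Maidenhead origin (180°W, 90°S): lon 42.70274, lat 70.77670.
Field (20°×10°, letters A–R): lon ⌊42.70274/20⌋ = 2 → C; lat ⌊70.77670/10⌋ = 7 → H.
Square (2°×1°, digits 0–9): lon ⌊2.70274/2⌋ = 1; lat ⌊0.77670/1⌋ = 0.
Subsquare (5′×2.5′, letters a–x): lon ⌊0.70274/0.0833333⌋ = 8 → i; lat ⌊0.77670/0.0416667⌋ = 18 → s.
Extended square (30″×15″, digits 0–9): lon ⌊0.03607/0.00833333⌋ = 4; lat ⌊0.02670/0.00416667⌋ = 6.

CH10is46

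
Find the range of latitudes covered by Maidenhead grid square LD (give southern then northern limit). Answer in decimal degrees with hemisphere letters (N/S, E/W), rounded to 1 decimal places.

Field L=11, D=3: +11·20° lon, +3·10° lat → SW at lon 40°, lat -60°.
Cell spans 20° lon × 10° lat.
south 60.0° S, north 50.0° S.

60.0° S, 50.0° S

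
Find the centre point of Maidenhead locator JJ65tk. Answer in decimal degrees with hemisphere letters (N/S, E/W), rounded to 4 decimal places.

Field J=9, J=9: +9·20° lon, +9·10° lat → SW at lon 0°, lat 0°.
Square 6, 5: +6·2° lon, +5·1° lat → SW at lon 12°, lat 5°.
Subsquare t=19, k=10: +19·0.0833333° lon, +10·0.0416667° lat → SW at lon 13.5833°, lat 5.41667°.
Cell spans 0.0833333° lon × 0.0416667° lat. Centre is SW corner plus half of each.
latitude 5.4375° N, longitude 13.6250° E.

5.4375° N, 13.6250° E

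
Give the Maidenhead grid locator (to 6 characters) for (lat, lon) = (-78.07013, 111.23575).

Shift to the Maidenhead origin (180°W, 90°S): lon 291.2357, lat 11.9299.
Field: lon ⌊291.2357/20⌋ = 14 → O; lat ⌊11.9299/10⌋ = 1 → B.
Square: lon ⌊11.2357/2⌋ = 5; lat ⌊1.9299/1⌋ = 1.
Subsquare: lon ⌊1.2357/0.0833333⌋ = 14 → o; lat ⌊0.9299/0.0416667⌋ = 22 → w.

OB51ow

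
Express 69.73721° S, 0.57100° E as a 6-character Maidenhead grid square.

JC00gg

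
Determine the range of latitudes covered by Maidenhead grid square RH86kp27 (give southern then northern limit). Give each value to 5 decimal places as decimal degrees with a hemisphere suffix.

13.34583° S, 13.34167° S

Field R=17, H=7: +17·20° lon, +7·10° lat → SW at lon 160°, lat -20°.
Square 8, 6: +8·2° lon, +6·1° lat → SW at lon 176°, lat -14°.
Subsquare k=10, p=15: +10·0.0833333° lon, +15·0.0416667° lat → SW at lon 176.833°, lat -13.375°.
Extended square 2, 7: +2·0.00833333° lon, +7·0.00416667° lat → SW at lon 176.85°, lat -13.3458°.
Cell spans 0.00833333° lon × 0.00416667° lat.
south 13.34583° S, north 13.34167° S.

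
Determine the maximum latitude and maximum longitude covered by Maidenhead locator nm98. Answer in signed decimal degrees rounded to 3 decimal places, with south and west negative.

39.000, 100.000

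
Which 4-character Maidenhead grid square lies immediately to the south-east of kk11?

Longitude square 1; +1 → 2.
Latitude square 1; −1 → 0.

KK20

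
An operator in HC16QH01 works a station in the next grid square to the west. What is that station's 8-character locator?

HC16ph91

Longitude extended square 0; −1 → -1, wraps to 9, carry into subsquare.
Longitude subsquare q = 16; −1 → 15 = p.
The latitude characters are unchanged.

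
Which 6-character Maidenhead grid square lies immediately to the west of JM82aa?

JM72xa

Longitude subsquare a = 0; −1 → -1, wraps to 23 = x, carry into square.
Longitude square 8; −1 → 7.
The latitude characters are unchanged.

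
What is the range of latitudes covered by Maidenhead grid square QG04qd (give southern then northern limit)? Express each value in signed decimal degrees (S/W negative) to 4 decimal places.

Field Q=16, G=6: +16·20° lon, +6·10° lat → SW at lon 140°, lat -30°.
Square 0, 4: +0·2° lon, +4·1° lat → SW at lon 140°, lat -26°.
Subsquare q=16, d=3: +16·0.0833333° lon, +3·0.0416667° lat → SW at lon 141.333°, lat -25.875°.
Cell spans 0.0833333° lon × 0.0416667° lat.
south -25.8750, north -25.8333.

-25.8750, -25.8333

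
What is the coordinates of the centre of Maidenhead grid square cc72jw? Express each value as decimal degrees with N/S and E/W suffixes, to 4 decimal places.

67.0625° S, 125.2083° W

Field C=2, C=2: +2·20° lon, +2·10° lat → SW at lon -140°, lat -70°.
Square 7, 2: +7·2° lon, +2·1° lat → SW at lon -126°, lat -68°.
Subsquare j=9, w=22: +9·0.0833333° lon, +22·0.0416667° lat → SW at lon -125.25°, lat -67.0833°.
Cell spans 0.0833333° lon × 0.0416667° lat. Centre is SW corner plus half of each.
latitude 67.0625° S, longitude 125.2083° W.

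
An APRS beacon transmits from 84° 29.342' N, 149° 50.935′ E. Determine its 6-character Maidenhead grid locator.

Add 180° to longitude and 90° to latitude: 329.8489, 174.4890.
Field: 329.8489/20 → 16 → Q, 174.4890/10 → 17 → R; chars QR.
Square: 9.8489/2 → 4, 4.4890/1 → 4; chars 44.
Subsquare: 1.8489/0.0833333 → 22 → w, 0.4890/0.0416667 → 11 → l; chars wl.

QR44wl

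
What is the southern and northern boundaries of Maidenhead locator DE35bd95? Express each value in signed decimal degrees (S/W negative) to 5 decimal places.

Field D=3, E=4: +3·20° lon, +4·10° lat → SW at lon -120°, lat -50°.
Square 3, 5: +3·2° lon, +5·1° lat → SW at lon -114°, lat -45°.
Subsquare b=1, d=3: +1·0.0833333° lon, +3·0.0416667° lat → SW at lon -113.917°, lat -44.875°.
Extended square 9, 5: +9·0.00833333° lon, +5·0.00416667° lat → SW at lon -113.842°, lat -44.8542°.
Cell spans 0.00833333° lon × 0.00416667° lat.
south -44.85417, north -44.85000.

-44.85417, -44.85000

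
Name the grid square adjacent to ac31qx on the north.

Latitude subsquare x = 23; +1 → 24, wraps to 0 = a, carry into square.
Latitude square 1; +1 → 2.
The longitude characters are unchanged.

AC32qa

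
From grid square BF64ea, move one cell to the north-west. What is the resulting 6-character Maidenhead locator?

Longitude subsquare e = 4; −1 → 3 = d.
Latitude subsquare a = 0; +1 → 1 = b.

BF64db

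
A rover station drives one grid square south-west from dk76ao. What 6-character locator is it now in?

DK66xn

Longitude subsquare a = 0; −1 → -1, wraps to 23 = x, carry into square.
Longitude square 7; −1 → 6.
Latitude subsquare o = 14; −1 → 13 = n.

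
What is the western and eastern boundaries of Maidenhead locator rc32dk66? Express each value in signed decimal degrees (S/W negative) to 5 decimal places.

166.30000, 166.30833

Field R=17, C=2: +17·20° lon, +2·10° lat → SW at lon 160°, lat -70°.
Square 3, 2: +3·2° lon, +2·1° lat → SW at lon 166°, lat -68°.
Subsquare d=3, k=10: +3·0.0833333° lon, +10·0.0416667° lat → SW at lon 166.25°, lat -67.5833°.
Extended square 6, 6: +6·0.00833333° lon, +6·0.00416667° lat → SW at lon 166.3°, lat -67.5583°.
Cell spans 0.00833333° lon × 0.00416667° lat.
west 166.30000, east 166.30833.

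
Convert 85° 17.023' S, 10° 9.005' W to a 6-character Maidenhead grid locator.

Add 180° to longitude and 90° to latitude: 169.8499, 4.7163.
Field (20°×10°, letters A–R): 169.8499/20 → 8 → I, 4.7163/10 → 0 → A; chars IA.
Square (2°×1°, digits 0–9): 9.8499/2 → 4, 4.7163/1 → 4; chars 44.
Subsquare (5′×2.5′, letters a–x): 1.8499/0.0833333 → 22 → w, 0.7163/0.0416667 → 17 → r; chars wr.

IA44wr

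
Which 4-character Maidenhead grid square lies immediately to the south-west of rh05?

QH94

Longitude square 0; −1 → -1, wraps to 9, carry into field.
Longitude field R = 17; −1 → 16 = Q.
Latitude square 5; −1 → 4.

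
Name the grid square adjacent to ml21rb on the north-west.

ML21qc

Longitude subsquare r = 17; −1 → 16 = q.
Latitude subsquare b = 1; +1 → 2 = c.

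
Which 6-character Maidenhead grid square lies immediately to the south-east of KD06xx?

KD16aw

Longitude subsquare x = 23; +1 → 24, wraps to 0 = a, carry into square.
Longitude square 0; +1 → 1.
Latitude subsquare x = 23; −1 → 22 = w.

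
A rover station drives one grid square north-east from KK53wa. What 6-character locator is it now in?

Longitude subsquare w = 22; +1 → 23 = x.
Latitude subsquare a = 0; +1 → 1 = b.

KK53xb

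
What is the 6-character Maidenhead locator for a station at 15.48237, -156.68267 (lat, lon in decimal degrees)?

Add 180° to longitude and 90° to latitude: 23.3173, 105.4824.
Field (20°×10°, letters A–R): lon ⌊23.3173/20⌋ = 1 → B; lat ⌊105.4824/10⌋ = 10 → K.
Square (2°×1°, digits 0–9): lon ⌊3.3173/2⌋ = 1; lat ⌊5.4824/1⌋ = 5.
Subsquare (5′×2.5′, letters a–x): lon ⌊1.3173/0.0833333⌋ = 15 → p; lat ⌊0.4824/0.0416667⌋ = 11 → l.

BK15pl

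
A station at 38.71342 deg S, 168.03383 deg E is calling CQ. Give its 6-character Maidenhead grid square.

Shift to the Maidenhead origin (180°W, 90°S): lon 348.0338, lat 51.2866.
Field (20°×10°, letters A–R): 348.0338/20 → 17 → R, 51.2866/10 → 5 → F; chars RF.
Square (2°×1°, digits 0–9): 8.0338/2 → 4, 1.2866/1 → 1; chars 41.
Subsquare (5′×2.5′, letters a–x): 0.0338/0.0833333 → 0 → a, 0.2866/0.0416667 → 6 → g; chars ag.

RF41ag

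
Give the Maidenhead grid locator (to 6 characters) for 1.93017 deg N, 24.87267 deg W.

HJ71nw

Offset from 180°W / 90°S: lon 155.1273°, lat 91.9302°.
Field: lon ⌊155.1273/20⌋ = 7 → H; lat ⌊91.9302/10⌋ = 9 → J.
Square: lon ⌊15.1273/2⌋ = 7; lat ⌊1.9302/1⌋ = 1.
Subsquare: lon ⌊1.1273/0.0833333⌋ = 13 → n; lat ⌊0.9302/0.0416667⌋ = 22 → w.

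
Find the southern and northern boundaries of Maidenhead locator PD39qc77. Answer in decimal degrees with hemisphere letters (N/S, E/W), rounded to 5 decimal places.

Field P=15, D=3: +15·20° lon, +3·10° lat → SW at lon 120°, lat -60°.
Square 3, 9: +3·2° lon, +9·1° lat → SW at lon 126°, lat -51°.
Subsquare q=16, c=2: +16·0.0833333° lon, +2·0.0416667° lat → SW at lon 127.333°, lat -50.9167°.
Extended square 7, 7: +7·0.00833333° lon, +7·0.00416667° lat → SW at lon 127.392°, lat -50.8875°.
Cell spans 0.00833333° lon × 0.00416667° lat.
south 50.88750° S, north 50.88333° S.

50.88750° S, 50.88333° S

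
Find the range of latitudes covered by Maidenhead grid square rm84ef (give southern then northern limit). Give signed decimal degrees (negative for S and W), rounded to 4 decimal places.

34.2083, 34.2500

Field R=17, M=12: +17·20° lon, +12·10° lat → SW at lon 160°, lat 30°.
Square 8, 4: +8·2° lon, +4·1° lat → SW at lon 176°, lat 34°.
Subsquare e=4, f=5: +4·0.0833333° lon, +5·0.0416667° lat → SW at lon 176.333°, lat 34.2083°.
Cell spans 0.0833333° lon × 0.0416667° lat.
south 34.2083, north 34.2500.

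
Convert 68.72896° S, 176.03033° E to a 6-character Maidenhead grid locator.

RC81ag

Shift to the Maidenhead origin (180°W, 90°S): lon 356.0303, lat 21.2710.
Field (20°×10°, letters A–R): lon ⌊356.0303/20⌋ = 17 → R; lat ⌊21.2710/10⌋ = 2 → C.
Square (2°×1°, digits 0–9): lon ⌊16.0303/2⌋ = 8; lat ⌊1.2710/1⌋ = 1.
Subsquare (5′×2.5′, letters a–x): lon ⌊0.0303/0.0833333⌋ = 0 → a; lat ⌊0.2710/0.0416667⌋ = 6 → g.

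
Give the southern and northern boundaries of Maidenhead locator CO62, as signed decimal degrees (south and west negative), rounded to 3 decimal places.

52.000, 53.000

Field C=2, O=14: +2·20° lon, +14·10° lat → SW at lon -140°, lat 50°.
Square 6, 2: +6·2° lon, +2·1° lat → SW at lon -128°, lat 52°.
Cell spans 2° lon × 1° lat.
south 52.000, north 53.000.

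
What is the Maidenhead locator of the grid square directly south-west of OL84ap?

OL74xo

Longitude subsquare a = 0; −1 → -1, wraps to 23 = x, carry into square.
Longitude square 8; −1 → 7.
Latitude subsquare p = 15; −1 → 14 = o.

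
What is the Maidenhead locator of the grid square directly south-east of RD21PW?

RD21qv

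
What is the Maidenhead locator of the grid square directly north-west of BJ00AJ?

Longitude subsquare a = 0; −1 → -1, wraps to 23 = x, carry into square.
Longitude square 0; −1 → -1, wraps to 9, carry into field.
Longitude field B = 1; −1 → 0 = A.
Latitude subsquare j = 9; +1 → 10 = k.

AJ90xk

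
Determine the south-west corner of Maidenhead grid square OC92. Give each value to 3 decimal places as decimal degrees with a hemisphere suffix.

68.000° S, 118.000° E

Field O=14, C=2: +14·20° lon, +2·10° lat → SW at lon 100°, lat -70°.
Square 9, 2: +9·2° lon, +2·1° lat → SW at lon 118°, lat -68°.
latitude 68.000° S, longitude 118.000° E.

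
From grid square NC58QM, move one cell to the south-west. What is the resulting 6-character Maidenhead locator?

NC58pl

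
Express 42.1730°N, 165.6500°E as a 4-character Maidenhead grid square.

RN22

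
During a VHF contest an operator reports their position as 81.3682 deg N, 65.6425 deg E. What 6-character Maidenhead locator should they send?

Add 180° to longitude and 90° to latitude: 245.6425, 171.3682.
Field: lon ⌊245.6425/20⌋ = 12 → M; lat ⌊171.3682/10⌋ = 17 → R.
Square: lon ⌊5.6425/2⌋ = 2; lat ⌊1.3682/1⌋ = 1.
Subsquare: lon ⌊1.6425/0.0833333⌋ = 19 → t; lat ⌊0.3682/0.0416667⌋ = 8 → i.

MR21ti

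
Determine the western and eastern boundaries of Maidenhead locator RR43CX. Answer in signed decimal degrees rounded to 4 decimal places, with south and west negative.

Field R=17, R=17: +17·20° lon, +17·10° lat → SW at lon 160°, lat 80°.
Square 4, 3: +4·2° lon, +3·1° lat → SW at lon 168°, lat 83°.
Subsquare c=2, x=23: +2·0.0833333° lon, +23·0.0416667° lat → SW at lon 168.167°, lat 83.9583°.
Cell spans 0.0833333° lon × 0.0416667° lat.
west 168.1667, east 168.2500.

168.1667, 168.2500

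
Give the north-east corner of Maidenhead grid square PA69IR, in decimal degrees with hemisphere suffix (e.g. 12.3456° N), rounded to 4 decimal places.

80.2500° S, 132.7500° E

Field P=15, A=0: +15·20° lon, +0·10° lat → SW at lon 120°, lat -90°.
Square 6, 9: +6·2° lon, +9·1° lat → SW at lon 132°, lat -81°.
Subsquare i=8, r=17: +8·0.0833333° lon, +17·0.0416667° lat → SW at lon 132.667°, lat -80.2917°.
Cell spans 0.0833333° lon × 0.0416667° lat. NE corner is SW corner plus one full cell.
latitude 80.2500° S, longitude 132.7500° E.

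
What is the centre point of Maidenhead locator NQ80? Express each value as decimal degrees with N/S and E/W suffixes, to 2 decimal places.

70.50° N, 97.00° E

Field N=13, Q=16: +13·20° lon, +16·10° lat → SW at lon 80°, lat 70°.
Square 8, 0: +8·2° lon, +0·1° lat → SW at lon 96°, lat 70°.
Cell spans 2° lon × 1° lat. Centre is SW corner plus half of each.
latitude 70.50° N, longitude 97.00° E.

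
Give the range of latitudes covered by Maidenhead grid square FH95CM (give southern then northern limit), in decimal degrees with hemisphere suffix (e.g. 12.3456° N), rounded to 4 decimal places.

Field F=5, H=7: +5·20° lon, +7·10° lat → SW at lon -80°, lat -20°.
Square 9, 5: +9·2° lon, +5·1° lat → SW at lon -62°, lat -15°.
Subsquare c=2, m=12: +2·0.0833333° lon, +12·0.0416667° lat → SW at lon -61.8333°, lat -14.5°.
Cell spans 0.0833333° lon × 0.0416667° lat.
south 14.5000° S, north 14.4583° S.

14.5000° S, 14.4583° S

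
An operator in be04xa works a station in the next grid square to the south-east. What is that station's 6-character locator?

BE13ax

Longitude subsquare x = 23; +1 → 24, wraps to 0 = a, carry into square.
Longitude square 0; +1 → 1.
Latitude subsquare a = 0; −1 → -1, wraps to 23 = x, carry into square.
Latitude square 4; −1 → 3.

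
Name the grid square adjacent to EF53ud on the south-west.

EF53tc

Longitude subsquare u = 20; −1 → 19 = t.
Latitude subsquare d = 3; −1 → 2 = c.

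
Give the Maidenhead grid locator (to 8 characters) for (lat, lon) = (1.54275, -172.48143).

AJ31sn20

Offset from 180°W / 90°S: lon 7.51857°, lat 91.54275°.
Field: 7.51857/20 → 0 → A, 91.54275/10 → 9 → J; chars AJ.
Square: 7.51857/2 → 3, 1.54275/1 → 1; chars 31.
Subsquare: 1.51857/0.0833333 → 18 → s, 0.54275/0.0416667 → 13 → n; chars sn.
Extended square: 0.01857/0.00833333 → 2, 0.00108/0.00416667 → 0; chars 20.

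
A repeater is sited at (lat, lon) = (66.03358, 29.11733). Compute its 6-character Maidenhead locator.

KP46na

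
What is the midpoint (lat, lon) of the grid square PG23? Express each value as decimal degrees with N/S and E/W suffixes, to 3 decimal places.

Field P=15, G=6: +15·20° lon, +6·10° lat → SW at lon 120°, lat -30°.
Square 2, 3: +2·2° lon, +3·1° lat → SW at lon 124°, lat -27°.
Cell spans 2° lon × 1° lat. Centre is SW corner plus half of each.
latitude 26.500° S, longitude 125.000° E.

26.500° S, 125.000° E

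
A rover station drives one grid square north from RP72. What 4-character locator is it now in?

RP73

Latitude square 2; +1 → 3.
The longitude characters are unchanged.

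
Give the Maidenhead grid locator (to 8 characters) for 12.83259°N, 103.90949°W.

Add 180° to longitude and 90° to latitude: 76.09051, 102.83259.
Field: 76.09051/20 → 3 → D, 102.83259/10 → 10 → K; chars DK.
Square: 16.09051/2 → 8, 2.83259/1 → 2; chars 82.
Subsquare: 0.09051/0.0833333 → 1 → b, 0.83259/0.0416667 → 19 → t; chars bt.
Extended square: 0.00718/0.00833333 → 0, 0.04092/0.00416667 → 9; chars 09.

DK82bt09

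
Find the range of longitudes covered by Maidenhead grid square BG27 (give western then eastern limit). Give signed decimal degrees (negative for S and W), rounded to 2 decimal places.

-156.00, -154.00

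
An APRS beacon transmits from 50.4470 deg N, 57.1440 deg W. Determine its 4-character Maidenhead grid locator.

GO10

Add 180° to longitude and 90° to latitude: 122.86, 140.45.
Field: 122.86/20 → 6 → G, 140.45/10 → 14 → O; chars GO.
Square: 2.86/2 → 1, 0.45/1 → 0; chars 10.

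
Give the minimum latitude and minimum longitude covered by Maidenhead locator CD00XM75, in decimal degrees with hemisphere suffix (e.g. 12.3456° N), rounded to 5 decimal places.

Field C=2, D=3: +2·20° lon, +3·10° lat → SW at lon -140°, lat -60°.
Square 0, 0: +0·2° lon, +0·1° lat → SW at lon -140°, lat -60°.
Subsquare x=23, m=12: +23·0.0833333° lon, +12·0.0416667° lat → SW at lon -138.083°, lat -59.5°.
Extended square 7, 5: +7·0.00833333° lon, +5·0.00416667° lat → SW at lon -138.025°, lat -59.4792°.
latitude 59.47917° S, longitude 138.02500° W.

59.47917° S, 138.02500° W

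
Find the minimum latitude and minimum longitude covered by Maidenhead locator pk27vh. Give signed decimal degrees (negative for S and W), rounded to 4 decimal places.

17.2917, 125.7500

Field P=15, K=10: +15·20° lon, +10·10° lat → SW at lon 120°, lat 10°.
Square 2, 7: +2·2° lon, +7·1° lat → SW at lon 124°, lat 17°.
Subsquare v=21, h=7: +21·0.0833333° lon, +7·0.0416667° lat → SW at lon 125.75°, lat 17.2917°.
latitude 17.2917, longitude 125.7500.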